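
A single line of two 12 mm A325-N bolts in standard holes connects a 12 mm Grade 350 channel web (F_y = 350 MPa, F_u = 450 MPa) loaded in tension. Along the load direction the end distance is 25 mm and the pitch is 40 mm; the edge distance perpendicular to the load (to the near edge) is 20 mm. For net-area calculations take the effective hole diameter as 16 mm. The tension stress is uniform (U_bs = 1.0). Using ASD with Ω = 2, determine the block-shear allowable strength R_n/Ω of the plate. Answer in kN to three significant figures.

Shear plane L_v = 25 + 1·40 = 65 mm; A_gv = 65 × 12 = 780 mm².
A_nv = (65 − 1.5·16) × 12 = 492 mm².
A_nt = (20 − 0.5·16) × 12 = 144 mm².
0.6 F_u A_nv = 132.8 kN; 0.6 F_y A_gv = 163.8 kN → shear rupture governs the shear term.
R_n = 132.8 + 1.0 × 450 × 144 / 1000 = 197.6 kN.
Allowable strength R_n/Ω = 197.6 / 2 = 98.8 kN.

98.8 kN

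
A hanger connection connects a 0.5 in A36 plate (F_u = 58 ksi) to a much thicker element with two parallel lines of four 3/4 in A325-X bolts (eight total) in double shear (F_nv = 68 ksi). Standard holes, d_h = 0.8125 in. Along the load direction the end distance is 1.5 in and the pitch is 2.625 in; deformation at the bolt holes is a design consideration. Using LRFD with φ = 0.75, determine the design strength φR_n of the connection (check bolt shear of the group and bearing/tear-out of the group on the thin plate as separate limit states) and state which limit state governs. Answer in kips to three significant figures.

Bolt shear: A_b = π·0.75²/4 = 0.4418 in²; R_n = 68 × 0.4418 × 8 × 2 = 480.7 kips → 0.75 × 480.7 = 360 kips.
Bearing (1.2 l_c t F_u ≤ 2.4 d t F_u): upper limit = 2.4·0.75·0.5·58 = 52.2 kips.
  Edge l_c = 1.5 − 0.8125/2 = 1.094 → r_n = 38.06 kips; interior l_c = 2.625 − 0.8125 = 1.812 → r_n = 52.2 kips.
  R_n,bearing = 2·38.06 + 6·52.2 = 389.3 kips → 0.75 × 389.3 = 292 kips.
Bearing governs: 292 kips.

292 kips (bearing governs)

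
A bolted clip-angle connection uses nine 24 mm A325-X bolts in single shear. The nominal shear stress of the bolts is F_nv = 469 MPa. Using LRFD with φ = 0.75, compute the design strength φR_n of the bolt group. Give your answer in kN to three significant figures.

1430 kN

A_b = π × 24² / 4 = 452.4 mm².
R_n = F_nv · A_b · n · n_s = 469 × 452.4 × 9 × 1 / 1000 = 1910 kN.
Design strength φR_n = 0.75 × 1910 = 1430 kN.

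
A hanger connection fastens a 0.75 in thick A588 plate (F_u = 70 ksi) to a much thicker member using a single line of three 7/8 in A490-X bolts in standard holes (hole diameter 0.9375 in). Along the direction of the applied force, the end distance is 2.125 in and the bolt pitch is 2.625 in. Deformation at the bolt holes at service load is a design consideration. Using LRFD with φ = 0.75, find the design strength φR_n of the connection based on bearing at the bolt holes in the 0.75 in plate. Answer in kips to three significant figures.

238 kips

Per bolt r_n = 1.2 l_c t F_u ≤ 2.4 d t F_u; upper limit = 2.4 × 0.875 × 0.75 × 70 = 110.3 kips.
Edge bolt: l_c = 2.125 − 0.9375/2 = 1.656 in → 1.2 × 1.656 × 0.75 × 70 = 104.3 → r_n = 104.3 kips.
Interior bolts: l_c = 2.625 − 0.9375 = 1.688 in → 1.2 × 1.688 × 0.75 × 70 = 106.3 → r_n = 106.3 kips.
R_n = 1 × 104.3 + 2 × 106.3 = 317 kips.
Design strength φR_n = 0.75 × 317 = 238 kips.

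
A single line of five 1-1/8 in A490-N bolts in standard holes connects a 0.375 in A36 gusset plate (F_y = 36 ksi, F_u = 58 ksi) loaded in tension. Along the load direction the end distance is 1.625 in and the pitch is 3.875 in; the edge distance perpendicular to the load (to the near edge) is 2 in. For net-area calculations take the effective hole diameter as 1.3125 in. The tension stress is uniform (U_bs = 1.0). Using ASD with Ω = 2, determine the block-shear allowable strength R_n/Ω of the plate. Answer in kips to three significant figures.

Shear plane L_v = 1.625 + 4·3.875 = 17.12 in; A_gv = 17.12 × 0.375 = 6.422 in².
A_nv = (17.12 − 4.5·1.3125) × 0.375 = 4.207 in².
A_nt = (2 − 0.5·1.3125) × 0.375 = 0.5039 in².
0.6 F_u A_nv = 146.4 kips; 0.6 F_y A_gv = 138.7 kips → shear yielding governs the shear term.
R_n = 138.7 + 1.0 × 58 × 0.5039 = 167.9 kips.
Allowable strength R_n/Ω = 167.9 / 2 = 84 kips.

84 kips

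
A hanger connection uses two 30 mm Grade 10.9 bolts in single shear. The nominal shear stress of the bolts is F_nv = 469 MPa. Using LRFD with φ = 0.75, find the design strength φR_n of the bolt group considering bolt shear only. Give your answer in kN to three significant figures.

A_b = π × 30² / 4 = 706.9 mm².
R_n = F_nv · A_b · n · n_s = 469 × 706.9 × 2 × 1 / 1000 = 663 kN.
Design strength φR_n = 0.75 × 663 = 497 kN.

497 kN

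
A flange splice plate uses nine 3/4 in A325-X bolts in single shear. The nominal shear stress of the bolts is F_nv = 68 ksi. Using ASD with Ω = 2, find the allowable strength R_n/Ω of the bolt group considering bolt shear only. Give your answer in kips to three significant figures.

A_b = π × 0.75² / 4 = 0.4418 in².
R_n = F_nv · A_b · n · n_s = 68 × 0.4418 × 9 × 1 = 270.4 kips.
Allowable strength R_n/Ω = 270.4 / 2 = 135 kips.

135 kips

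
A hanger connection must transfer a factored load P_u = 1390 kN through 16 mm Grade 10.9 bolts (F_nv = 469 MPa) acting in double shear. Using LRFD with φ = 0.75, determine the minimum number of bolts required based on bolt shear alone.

10 bolts

A_b = π·16²/4 = 201.1 mm².
Per-bolt design strength φR_n = 0.75 × 469 × 201.1 × 2 / 1000 = 141.4 kN.
n ≥ 1390 / 141.4 = 9.827 → use 10 bolts.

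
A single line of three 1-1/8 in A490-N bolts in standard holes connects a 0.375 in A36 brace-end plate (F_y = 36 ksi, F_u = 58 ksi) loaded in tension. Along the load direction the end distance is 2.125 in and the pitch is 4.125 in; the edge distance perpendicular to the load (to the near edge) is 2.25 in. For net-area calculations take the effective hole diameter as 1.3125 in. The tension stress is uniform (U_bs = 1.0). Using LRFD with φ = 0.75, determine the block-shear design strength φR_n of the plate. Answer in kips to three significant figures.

89 kips

Shear plane L_v = 2.125 + 2·4.125 = 10.38 in; A_gv = 10.38 × 0.375 = 3.891 in².
A_nv = (10.38 − 2.5·1.3125) × 0.375 = 2.66 in².
A_nt = (2.25 − 0.5·1.3125) × 0.375 = 0.5977 in².
0.6 F_u A_nv = 92.57 kips; 0.6 F_y A_gv = 84.04 kips → shear yielding governs the shear term.
R_n = 84.04 + 1.0 × 58 × 0.5977 = 118.7 kips.
Design strength φR_n = 0.75 × 118.7 = 89 kips.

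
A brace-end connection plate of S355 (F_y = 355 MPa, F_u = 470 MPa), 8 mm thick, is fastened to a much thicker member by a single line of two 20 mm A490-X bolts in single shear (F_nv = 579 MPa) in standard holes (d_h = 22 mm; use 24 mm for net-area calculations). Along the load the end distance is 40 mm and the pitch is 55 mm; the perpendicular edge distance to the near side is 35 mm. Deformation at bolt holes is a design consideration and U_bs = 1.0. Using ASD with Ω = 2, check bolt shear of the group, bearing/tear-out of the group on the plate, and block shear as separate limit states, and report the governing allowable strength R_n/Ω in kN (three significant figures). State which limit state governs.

Bolt shear: A_b = π·20²/4 = 314.2 mm²; R_n = 579 × 314.2 × 2 × 1 / 1000 = 363.8 kN → 363.8 / 2 = 182 kN.
Bearing: edge l_c = 29, r_n = 130.8 kN; interior l_c = 33, r_n = 148.9 kN; R_n = 130.8 + 1·148.9 = 279.7 kN → 140 kN.
Block shear: A_gv = 760, A_nv = 472, A_nt = 184 mm²; R_n = min(0.6F_uA_nv, 0.6F_yA_gv) + U_bs·F_u·A_nt = 219.6 kN → 110 kN.
Block shear governs: 110 kN.

110 kN (block shear governs)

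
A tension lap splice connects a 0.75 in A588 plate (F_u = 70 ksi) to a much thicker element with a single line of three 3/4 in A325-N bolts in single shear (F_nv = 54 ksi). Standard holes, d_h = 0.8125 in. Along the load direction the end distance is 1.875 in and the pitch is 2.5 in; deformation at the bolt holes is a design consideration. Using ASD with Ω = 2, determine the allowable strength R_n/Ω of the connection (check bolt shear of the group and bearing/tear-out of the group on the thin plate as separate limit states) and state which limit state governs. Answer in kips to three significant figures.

Bolt shear: A_b = π·0.75²/4 = 0.4418 in²; R_n = 54 × 0.4418 × 3 × 1 = 71.57 kips → 71.57 / 2 = 35.8 kips.
Bearing (1.2 l_c t F_u ≤ 2.4 d t F_u): upper limit = 2.4·0.75·0.75·70 = 94.5 kips.
  Edge l_c = 1.875 − 0.8125/2 = 1.469 → r_n = 92.53 kips; interior l_c = 2.5 − 0.8125 = 1.688 → r_n = 94.5 kips.
  R_n,bearing = 1·92.53 + 2·94.5 = 281.5 kips → 281.5 / 2 = 141 kips.
Bolt shear governs: 35.8 kips.

35.8 kips (bolt shear governs)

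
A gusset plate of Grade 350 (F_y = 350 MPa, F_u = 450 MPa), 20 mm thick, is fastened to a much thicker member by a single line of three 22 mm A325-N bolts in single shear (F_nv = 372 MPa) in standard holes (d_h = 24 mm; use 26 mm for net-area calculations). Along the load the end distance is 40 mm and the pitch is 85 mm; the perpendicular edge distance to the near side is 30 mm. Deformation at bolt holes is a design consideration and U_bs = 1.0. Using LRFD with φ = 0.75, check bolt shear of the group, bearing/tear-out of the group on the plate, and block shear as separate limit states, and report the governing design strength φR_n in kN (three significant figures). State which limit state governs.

Bolt shear: A_b = π·22²/4 = 380.1 mm²; R_n = 372 × 380.1 × 3 × 1 / 1000 = 424.2 kN → 0.75 × 424.2 = 318 kN.
Bearing: edge l_c = 28, r_n = 302.4 kN; interior l_c = 61, r_n = 475.2 kN; R_n = 302.4 + 2·475.2 = 1253 kN → 940 kN.
Block shear: A_gv = 4200, A_nv = 2900, A_nt = 340 mm²; R_n = min(0.6F_uA_nv, 0.6F_yA_gv) + U_bs·F_u·A_nt = 936 kN → 702 kN.
Bolt shear governs: 318 kN.

318 kN (bolt shear governs)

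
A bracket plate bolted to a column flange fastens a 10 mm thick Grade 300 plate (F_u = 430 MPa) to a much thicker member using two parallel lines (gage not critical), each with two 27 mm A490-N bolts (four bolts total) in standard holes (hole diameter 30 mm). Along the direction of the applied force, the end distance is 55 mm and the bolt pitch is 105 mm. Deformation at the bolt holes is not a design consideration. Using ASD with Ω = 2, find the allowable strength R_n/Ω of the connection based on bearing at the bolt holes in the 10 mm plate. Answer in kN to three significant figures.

Per bolt r_n = 1.5 l_c t F_u ≤ 3.0 d t F_u; upper limit = 3.0 × 27 × 10 × 430 / 1000 = 348.3 kN.
Edge bolt: l_c = 55 − 30/2 = 40 mm → 1.5 × 40 × 10 × 430 / 1000 = 258 → r_n = 258 kN.
Interior bolts: l_c = 105 − 30 = 75 mm → 1.5 × 75 × 10 × 430 / 1000 = 483.8 → r_n = 348.3 kN.
R_n = 2 × 258 + 2 × 348.3 = 1213 kN.
Allowable strength R_n/Ω = 1213 / 2 = 606 kN.

606 kN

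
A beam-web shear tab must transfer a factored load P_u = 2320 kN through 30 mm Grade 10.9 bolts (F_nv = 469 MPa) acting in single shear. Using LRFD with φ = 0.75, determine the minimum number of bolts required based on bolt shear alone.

A_b = π·30²/4 = 706.9 mm².
Per-bolt design strength φR_n = 0.75 × 469 × 706.9 × 1 / 1000 = 248.6 kN.
n ≥ 2320 / 248.6 = 9.331 → use 10 bolts.

10 bolts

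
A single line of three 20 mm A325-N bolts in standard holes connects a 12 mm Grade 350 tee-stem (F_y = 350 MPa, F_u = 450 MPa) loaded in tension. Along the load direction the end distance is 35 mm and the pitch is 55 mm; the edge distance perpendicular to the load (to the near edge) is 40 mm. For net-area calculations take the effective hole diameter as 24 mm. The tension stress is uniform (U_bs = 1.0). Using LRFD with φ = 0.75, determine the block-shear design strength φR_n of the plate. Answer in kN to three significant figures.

320 kN

Shear plane L_v = 35 + 2·55 = 145 mm; A_gv = 145 × 12 = 1740 mm².
A_nv = (145 − 2.5·24) × 12 = 1020 mm².
A_nt = (40 − 0.5·24) × 12 = 336 mm².
0.6 F_u A_nv = 275.4 kN; 0.6 F_y A_gv = 365.4 kN → shear rupture governs the shear term.
R_n = 275.4 + 1.0 × 450 × 336 / 1000 = 426.6 kN.
Design strength φR_n = 0.75 × 426.6 = 320 kN.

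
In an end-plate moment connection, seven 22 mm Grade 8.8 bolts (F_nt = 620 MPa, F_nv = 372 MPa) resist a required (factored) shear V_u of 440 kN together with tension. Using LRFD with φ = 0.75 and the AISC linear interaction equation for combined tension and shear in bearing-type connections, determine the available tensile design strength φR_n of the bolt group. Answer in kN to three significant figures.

A_b = π·22²/4 = 380.1 mm²; f_rv = 440 × 1000 / (7 × 380.1) = 165.4 MPa.
F'_nt = 1.3 F_nt − (F_nt / φF_nv) f_rv = 1.3·620 − (620/(0.75·372))·165.4 = 438.5 MPa, capped at F_nt → F'_nt = 438.5 MPa.
R_n = F'_nt · A_b · n = 438.5 × 380.1 × 7 / 1000 = 1167 kN.
Design strength φR_n = 0.75 × 1167 = 875 kN.

875 kN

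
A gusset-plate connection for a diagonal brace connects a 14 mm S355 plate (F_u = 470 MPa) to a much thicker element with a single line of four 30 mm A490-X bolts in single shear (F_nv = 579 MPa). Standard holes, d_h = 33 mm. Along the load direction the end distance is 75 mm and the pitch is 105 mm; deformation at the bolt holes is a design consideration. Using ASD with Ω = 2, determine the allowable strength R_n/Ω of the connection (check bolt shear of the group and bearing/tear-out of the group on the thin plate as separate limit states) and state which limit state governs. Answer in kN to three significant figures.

Bolt shear: A_b = π·30²/4 = 706.9 mm²; R_n = 579 × 706.9 × 4 × 1 / 1000 = 1637 kN → 1637 / 2 = 819 kN.
Bearing (1.2 l_c t F_u ≤ 2.4 d t F_u): upper limit = 2.4·30·14·470 / 1000 = 473.8 kN.
  Edge l_c = 75 − 33/2 = 58.5 → r_n = 461.9 kN; interior l_c = 105 − 33 = 72 → r_n = 473.8 kN.
  R_n,bearing = 1·461.9 + 3·473.8 = 1883 kN → 1883 / 2 = 942 kN.
Bolt shear governs: 819 kN.

819 kN (bolt shear governs)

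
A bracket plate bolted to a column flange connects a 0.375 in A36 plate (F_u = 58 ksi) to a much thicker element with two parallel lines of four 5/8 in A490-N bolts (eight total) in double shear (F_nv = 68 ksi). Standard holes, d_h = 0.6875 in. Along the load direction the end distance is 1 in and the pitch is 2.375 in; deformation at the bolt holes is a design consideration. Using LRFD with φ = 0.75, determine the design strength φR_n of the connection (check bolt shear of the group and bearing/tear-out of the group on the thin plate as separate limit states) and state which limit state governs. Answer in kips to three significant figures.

173 kips (bearing governs)

Bolt shear: A_b = π·0.625²/4 = 0.3068 in²; R_n = 68 × 0.3068 × 8 × 2 = 333.8 kips → 0.75 × 333.8 = 250 kips.
Bearing (1.2 l_c t F_u ≤ 2.4 d t F_u): upper limit = 2.4·0.625·0.375·58 = 32.62 kips.
  Edge l_c = 1 − 0.6875/2 = 0.6562 → r_n = 17.13 kips; interior l_c = 2.375 − 0.6875 = 1.688 → r_n = 32.62 kips.
  R_n,bearing = 2·17.13 + 6·32.62 = 230 kips → 0.75 × 230 = 173 kips.
Bearing governs: 173 kips.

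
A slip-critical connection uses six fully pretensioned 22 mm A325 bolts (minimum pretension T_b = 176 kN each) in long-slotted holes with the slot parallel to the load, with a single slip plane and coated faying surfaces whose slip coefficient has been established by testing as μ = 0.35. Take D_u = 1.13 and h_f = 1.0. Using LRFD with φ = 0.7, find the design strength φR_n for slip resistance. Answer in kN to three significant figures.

R_n = μ · D_u · h_f · T_b · n_s · n_b = 0.35 × 1.13 × 1.0 × 176 × 1 × 6 = 417.6 kN.
Design strength φR_n = 0.7 × 417.6 = 292 kN.

292 kN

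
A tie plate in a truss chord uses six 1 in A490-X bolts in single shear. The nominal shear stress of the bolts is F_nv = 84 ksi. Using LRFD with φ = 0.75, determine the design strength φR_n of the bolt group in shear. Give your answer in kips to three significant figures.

297 kips

A_b = π × 1² / 4 = 0.7854 in².
R_n = F_nv · A_b · n · n_s = 84 × 0.7854 × 6 × 1 = 395.8 kips.
Design strength φR_n = 0.75 × 395.8 = 297 kips.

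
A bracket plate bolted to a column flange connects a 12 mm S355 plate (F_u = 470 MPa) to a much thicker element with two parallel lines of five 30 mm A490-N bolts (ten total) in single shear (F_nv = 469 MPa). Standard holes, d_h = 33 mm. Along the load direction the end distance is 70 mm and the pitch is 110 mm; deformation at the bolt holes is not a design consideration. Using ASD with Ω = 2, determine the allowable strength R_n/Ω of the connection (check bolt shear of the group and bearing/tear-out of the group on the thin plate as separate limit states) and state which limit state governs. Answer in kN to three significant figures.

Bolt shear: A_b = π·30²/4 = 706.9 mm²; R_n = 469 × 706.9 × 10 × 1 / 1000 = 3315 kN → 3315 / 2 = 1660 kN.
Bearing (1.5 l_c t F_u ≤ 3.0 d t F_u): upper limit = 3.0·30·12·470 / 1000 = 507.6 kN.
  Edge l_c = 70 − 33/2 = 53.5 → r_n = 452.6 kN; interior l_c = 110 − 33 = 77 → r_n = 507.6 kN.
  R_n,bearing = 2·452.6 + 8·507.6 = 4966 kN → 4966 / 2 = 2480 kN.
Bolt shear governs: 1660 kN.

1660 kN (bolt shear governs)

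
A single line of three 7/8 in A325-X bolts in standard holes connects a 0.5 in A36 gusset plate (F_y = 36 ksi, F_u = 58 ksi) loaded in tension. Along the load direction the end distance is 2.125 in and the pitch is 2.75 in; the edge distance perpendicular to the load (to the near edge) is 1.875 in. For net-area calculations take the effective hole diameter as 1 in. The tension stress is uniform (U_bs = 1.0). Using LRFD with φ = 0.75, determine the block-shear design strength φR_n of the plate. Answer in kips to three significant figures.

Shear plane L_v = 2.125 + 2·2.75 = 7.625 in; A_gv = 7.625 × 0.5 = 3.812 in².
A_nv = (7.625 − 2.5·1) × 0.5 = 2.562 in².
A_nt = (1.875 − 0.5·1) × 0.5 = 0.6875 in².
0.6 F_u A_nv = 89.17 kips; 0.6 F_y A_gv = 82.35 kips → shear yielding governs the shear term.
R_n = 82.35 + 1.0 × 58 × 0.6875 = 122.2 kips.
Design strength φR_n = 0.75 × 122.2 = 91.7 kips.

91.7 kips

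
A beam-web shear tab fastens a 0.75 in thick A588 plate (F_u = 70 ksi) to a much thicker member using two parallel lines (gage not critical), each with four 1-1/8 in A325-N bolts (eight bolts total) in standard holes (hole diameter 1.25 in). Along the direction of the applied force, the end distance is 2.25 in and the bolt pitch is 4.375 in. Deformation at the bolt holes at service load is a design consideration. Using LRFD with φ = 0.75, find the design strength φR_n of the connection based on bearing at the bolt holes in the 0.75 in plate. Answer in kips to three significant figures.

791 kips

Per bolt r_n = 1.2 l_c t F_u ≤ 2.4 d t F_u; upper limit = 2.4 × 1.125 × 0.75 × 70 = 141.8 kips.
Edge bolt: l_c = 2.25 − 1.25/2 = 1.625 in → 1.2 × 1.625 × 0.75 × 70 = 102.4 → r_n = 102.4 kips.
Interior bolts: l_c = 4.375 − 1.25 = 3.125 in → 1.2 × 3.125 × 0.75 × 70 = 196.9 → r_n = 141.8 kips.
R_n = 2 × 102.4 + 6 × 141.8 = 1055 kips.
Design strength φR_n = 0.75 × 1055 = 791 kips.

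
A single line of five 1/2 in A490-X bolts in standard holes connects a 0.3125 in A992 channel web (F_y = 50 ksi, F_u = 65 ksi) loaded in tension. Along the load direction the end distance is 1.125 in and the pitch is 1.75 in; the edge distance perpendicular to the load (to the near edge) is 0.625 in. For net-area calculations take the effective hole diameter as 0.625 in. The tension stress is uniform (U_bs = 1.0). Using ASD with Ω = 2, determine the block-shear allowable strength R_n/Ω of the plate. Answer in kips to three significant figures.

Shear plane L_v = 1.125 + 4·1.75 = 8.125 in; A_gv = 8.125 × 0.3125 = 2.539 in².
A_nv = (8.125 − 4.5·0.625) × 0.3125 = 1.66 in².
A_nt = (0.625 − 0.5·0.625) × 0.3125 = 0.09766 in².
0.6 F_u A_nv = 64.75 kips; 0.6 F_y A_gv = 76.17 kips → shear rupture governs the shear term.
R_n = 64.75 + 1.0 × 65 × 0.09766 = 71.09 kips.
Allowable strength R_n/Ω = 71.09 / 2 = 35.5 kips.

35.5 kips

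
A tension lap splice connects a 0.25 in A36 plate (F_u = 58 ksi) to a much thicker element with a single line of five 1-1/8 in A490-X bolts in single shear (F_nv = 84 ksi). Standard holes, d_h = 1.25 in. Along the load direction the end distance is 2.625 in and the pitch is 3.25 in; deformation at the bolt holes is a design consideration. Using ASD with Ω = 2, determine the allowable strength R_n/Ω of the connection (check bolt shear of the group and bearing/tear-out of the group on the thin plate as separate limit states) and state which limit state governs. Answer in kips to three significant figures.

Bolt shear: A_b = π·1.125²/4 = 0.994 in²; R_n = 84 × 0.994 × 5 × 1 = 417.5 kips → 417.5 / 2 = 209 kips.
Bearing (1.2 l_c t F_u ≤ 2.4 d t F_u): upper limit = 2.4·1.125·0.25·58 = 39.15 kips.
  Edge l_c = 2.625 − 1.25/2 = 2 → r_n = 34.8 kips; interior l_c = 3.25 − 1.25 = 2 → r_n = 34.8 kips.
  R_n,bearing = 1·34.8 + 4·34.8 = 174 kips → 174 / 2 = 87 kips.
Bearing governs: 87 kips.

87 kips (bearing governs)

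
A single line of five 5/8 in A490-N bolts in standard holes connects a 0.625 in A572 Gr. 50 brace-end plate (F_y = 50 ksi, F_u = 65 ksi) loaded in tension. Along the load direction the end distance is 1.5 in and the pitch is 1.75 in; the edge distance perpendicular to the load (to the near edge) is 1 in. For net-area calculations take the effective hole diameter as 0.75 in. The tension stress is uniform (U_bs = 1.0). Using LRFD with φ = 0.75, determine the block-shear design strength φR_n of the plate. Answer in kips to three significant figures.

113 kips

Shear plane L_v = 1.5 + 4·1.75 = 8.5 in; A_gv = 8.5 × 0.625 = 5.312 in².
A_nv = (8.5 − 4.5·0.75) × 0.625 = 3.203 in².
A_nt = (1 − 0.5·0.75) × 0.625 = 0.3906 in².
0.6 F_u A_nv = 124.9 kips; 0.6 F_y A_gv = 159.4 kips → shear rupture governs the shear term.
R_n = 124.9 + 1.0 × 65 × 0.3906 = 150.3 kips.
Design strength φR_n = 0.75 × 150.3 = 113 kips.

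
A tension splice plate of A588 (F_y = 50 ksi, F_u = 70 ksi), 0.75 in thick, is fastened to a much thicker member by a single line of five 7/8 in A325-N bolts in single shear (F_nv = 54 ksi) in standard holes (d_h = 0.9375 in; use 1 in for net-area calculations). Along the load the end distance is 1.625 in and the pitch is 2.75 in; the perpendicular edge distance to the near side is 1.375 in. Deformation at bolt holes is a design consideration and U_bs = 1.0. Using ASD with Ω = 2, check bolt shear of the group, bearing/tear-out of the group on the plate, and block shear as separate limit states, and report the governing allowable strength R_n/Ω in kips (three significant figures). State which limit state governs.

81.2 kips (bolt shear governs)

Bolt shear: A_b = π·0.875²/4 = 0.6013 in²; R_n = 54 × 0.6013 × 5 × 1 = 162.4 kips → 162.4 / 2 = 81.2 kips.
Bearing: edge l_c = 1.156, r_n = 72.84 kips; interior l_c = 1.812, r_n = 110.3 kips; R_n = 72.84 + 4·110.3 = 513.8 kips → 257 kips.
Block shear: A_gv = 9.469, A_nv = 6.094, A_nt = 0.6562 in²; R_n = min(0.6F_uA_nv, 0.6F_yA_gv) + U_bs·F_u·A_nt = 301.9 kips → 151 kips.
Bolt shear governs: 81.2 kips.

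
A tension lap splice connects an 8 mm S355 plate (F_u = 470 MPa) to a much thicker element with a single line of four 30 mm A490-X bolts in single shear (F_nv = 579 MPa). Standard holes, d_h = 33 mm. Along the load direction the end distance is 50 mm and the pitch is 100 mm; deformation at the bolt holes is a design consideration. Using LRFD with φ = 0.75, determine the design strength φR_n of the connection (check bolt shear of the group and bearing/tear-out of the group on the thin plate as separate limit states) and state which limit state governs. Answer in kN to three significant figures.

722 kN (bearing governs)

Bolt shear: A_b = π·30²/4 = 706.9 mm²; R_n = 579 × 706.9 × 4 × 1 / 1000 = 1637 kN → 0.75 × 1637 = 1230 kN.
Bearing (1.2 l_c t F_u ≤ 2.4 d t F_u): upper limit = 2.4·30·8·470 / 1000 = 270.7 kN.
  Edge l_c = 50 − 33/2 = 33.5 → r_n = 151.2 kN; interior l_c = 100 − 33 = 67 → r_n = 270.7 kN.
  R_n,bearing = 1·151.2 + 3·270.7 = 963.3 kN → 0.75 × 963.3 = 722 kN.
Bearing governs: 722 kN.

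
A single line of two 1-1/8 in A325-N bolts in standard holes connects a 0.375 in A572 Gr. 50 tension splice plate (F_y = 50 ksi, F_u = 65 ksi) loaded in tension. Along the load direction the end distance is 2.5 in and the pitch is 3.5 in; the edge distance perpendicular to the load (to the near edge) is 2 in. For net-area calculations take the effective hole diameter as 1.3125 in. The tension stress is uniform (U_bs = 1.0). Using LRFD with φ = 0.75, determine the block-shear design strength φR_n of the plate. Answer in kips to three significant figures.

68.8 kips

Shear plane L_v = 2.5 + 1·3.5 = 6 in; A_gv = 6 × 0.375 = 2.25 in².
A_nv = (6 − 1.5·1.3125) × 0.375 = 1.512 in².
A_nt = (2 − 0.5·1.3125) × 0.375 = 0.5039 in².
0.6 F_u A_nv = 58.96 kips; 0.6 F_y A_gv = 67.5 kips → shear rupture governs the shear term.
R_n = 58.96 + 1.0 × 65 × 0.5039 = 91.71 kips.
Design strength φR_n = 0.75 × 91.71 = 68.8 kips.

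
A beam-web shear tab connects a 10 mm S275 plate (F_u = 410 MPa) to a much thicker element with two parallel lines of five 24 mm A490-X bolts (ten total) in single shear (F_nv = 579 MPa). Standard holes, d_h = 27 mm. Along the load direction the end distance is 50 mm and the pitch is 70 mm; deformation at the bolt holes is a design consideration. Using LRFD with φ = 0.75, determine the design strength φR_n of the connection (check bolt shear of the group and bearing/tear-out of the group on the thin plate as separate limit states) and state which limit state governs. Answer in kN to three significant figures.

1540 kN (bearing governs)

Bolt shear: A_b = π·24²/4 = 452.4 mm²; R_n = 579 × 452.4 × 10 × 1 / 1000 = 2619 kN → 0.75 × 2619 = 1960 kN.
Bearing (1.2 l_c t F_u ≤ 2.4 d t F_u): upper limit = 2.4·24·10·410 / 1000 = 236.2 kN.
  Edge l_c = 50 − 27/2 = 36.5 → r_n = 179.6 kN; interior l_c = 70 − 27 = 43 → r_n = 211.6 kN.
  R_n,bearing = 2·179.6 + 8·211.6 = 2052 kN → 0.75 × 2052 = 1540 kN.
Bearing governs: 1540 kN.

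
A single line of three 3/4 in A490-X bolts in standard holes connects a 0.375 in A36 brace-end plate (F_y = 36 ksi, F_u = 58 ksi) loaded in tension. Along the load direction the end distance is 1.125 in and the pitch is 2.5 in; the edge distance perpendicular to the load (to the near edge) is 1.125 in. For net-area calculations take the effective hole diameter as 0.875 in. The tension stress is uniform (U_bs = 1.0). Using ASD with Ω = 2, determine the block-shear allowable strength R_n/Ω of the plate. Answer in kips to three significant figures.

Shear plane L_v = 1.125 + 2·2.5 = 6.125 in; A_gv = 6.125 × 0.375 = 2.297 in².
A_nv = (6.125 − 2.5·0.875) × 0.375 = 1.477 in².
A_nt = (1.125 − 0.5·0.875) × 0.375 = 0.2578 in².
0.6 F_u A_nv = 51.38 kips; 0.6 F_y A_gv = 49.61 kips → shear yielding governs the shear term.
R_n = 49.61 + 1.0 × 58 × 0.2578 = 64.57 kips.
Allowable strength R_n/Ω = 64.57 / 2 = 32.3 kips.

32.3 kips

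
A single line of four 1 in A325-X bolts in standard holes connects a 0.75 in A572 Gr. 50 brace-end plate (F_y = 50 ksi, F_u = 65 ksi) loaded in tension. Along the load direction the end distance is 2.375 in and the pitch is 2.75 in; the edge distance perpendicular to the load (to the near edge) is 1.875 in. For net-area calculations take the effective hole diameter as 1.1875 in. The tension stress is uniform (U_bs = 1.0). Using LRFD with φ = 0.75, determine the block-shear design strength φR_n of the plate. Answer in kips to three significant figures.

Shear plane L_v = 2.375 + 3·2.75 = 10.62 in; A_gv = 10.62 × 0.75 = 7.969 in².
A_nv = (10.62 − 3.5·1.1875) × 0.75 = 4.852 in².
A_nt = (1.875 − 0.5·1.1875) × 0.75 = 0.9609 in².
0.6 F_u A_nv = 189.2 kips; 0.6 F_y A_gv = 239.1 kips → shear rupture governs the shear term.
R_n = 189.2 + 1.0 × 65 × 0.9609 = 251.7 kips.
Design strength φR_n = 0.75 × 251.7 = 189 kips.

189 kips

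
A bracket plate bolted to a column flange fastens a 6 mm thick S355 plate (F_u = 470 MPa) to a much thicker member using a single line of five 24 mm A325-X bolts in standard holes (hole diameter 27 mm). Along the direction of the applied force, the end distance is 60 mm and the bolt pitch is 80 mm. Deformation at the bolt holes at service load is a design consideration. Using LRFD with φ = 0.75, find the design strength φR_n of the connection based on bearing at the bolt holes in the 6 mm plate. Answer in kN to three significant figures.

605 kN

Per bolt r_n = 1.2 l_c t F_u ≤ 2.4 d t F_u; upper limit = 2.4 × 24 × 6 × 470 / 1000 = 162.4 kN.
Edge bolt: l_c = 60 − 27/2 = 46.5 mm → 1.2 × 46.5 × 6 × 470 / 1000 = 157.4 → r_n = 157.4 kN.
Interior bolts: l_c = 80 − 27 = 53 mm → 1.2 × 53 × 6 × 470 / 1000 = 179.4 → r_n = 162.4 kN.
R_n = 1 × 157.4 + 4 × 162.4 = 807.1 kN.
Design strength φR_n = 0.75 × 807.1 = 605 kN.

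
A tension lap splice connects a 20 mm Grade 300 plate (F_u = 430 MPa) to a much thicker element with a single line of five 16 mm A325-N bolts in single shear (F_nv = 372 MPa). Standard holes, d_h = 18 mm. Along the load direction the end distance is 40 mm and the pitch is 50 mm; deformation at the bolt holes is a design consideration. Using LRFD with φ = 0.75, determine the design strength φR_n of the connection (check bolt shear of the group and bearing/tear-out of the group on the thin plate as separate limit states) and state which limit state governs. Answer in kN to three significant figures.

280 kN (bolt shear governs)

Bolt shear: A_b = π·16²/4 = 201.1 mm²; R_n = 372 × 201.1 × 5 × 1 / 1000 = 374 kN → 0.75 × 374 = 280 kN.
Bearing (1.2 l_c t F_u ≤ 2.4 d t F_u): upper limit = 2.4·16·20·430 / 1000 = 330.2 kN.
  Edge l_c = 40 − 18/2 = 31 → r_n = 319.9 kN; interior l_c = 50 − 18 = 32 → r_n = 330.2 kN.
  R_n,bearing = 1·319.9 + 4·330.2 = 1641 kN → 0.75 × 1641 = 1230 kN.
Bolt shear governs: 280 kN.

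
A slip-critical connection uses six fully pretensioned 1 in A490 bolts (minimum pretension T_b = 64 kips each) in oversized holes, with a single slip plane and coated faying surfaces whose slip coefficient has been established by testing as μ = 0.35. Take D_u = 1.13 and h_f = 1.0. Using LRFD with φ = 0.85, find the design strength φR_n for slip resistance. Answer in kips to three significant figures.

129 kips

R_n = μ · D_u · h_f · T_b · n_s · n_b = 0.35 × 1.13 × 1.0 × 64 × 1 × 6 = 151.9 kips.
Design strength φR_n = 0.85 × 151.9 = 129 kips.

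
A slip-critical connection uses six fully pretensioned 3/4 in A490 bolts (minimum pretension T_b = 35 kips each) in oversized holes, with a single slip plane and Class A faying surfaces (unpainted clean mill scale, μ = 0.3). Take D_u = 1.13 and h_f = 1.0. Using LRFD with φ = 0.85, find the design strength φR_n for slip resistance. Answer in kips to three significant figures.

R_n = μ · D_u · h_f · T_b · n_s · n_b = 0.3 × 1.13 × 1.0 × 35 × 1 × 6 = 71.19 kips.
Design strength φR_n = 0.85 × 71.19 = 60.5 kips.

60.5 kips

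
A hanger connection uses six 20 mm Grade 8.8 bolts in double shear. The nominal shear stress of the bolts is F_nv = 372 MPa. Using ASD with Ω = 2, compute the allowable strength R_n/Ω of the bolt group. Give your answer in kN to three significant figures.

701 kN

A_b = π × 20² / 4 = 314.2 mm².
R_n = F_nv · A_b · n · n_s = 372 × 314.2 × 6 × 2 / 1000 = 1402 kN.
Allowable strength R_n/Ω = 1402 / 2 = 701 kN.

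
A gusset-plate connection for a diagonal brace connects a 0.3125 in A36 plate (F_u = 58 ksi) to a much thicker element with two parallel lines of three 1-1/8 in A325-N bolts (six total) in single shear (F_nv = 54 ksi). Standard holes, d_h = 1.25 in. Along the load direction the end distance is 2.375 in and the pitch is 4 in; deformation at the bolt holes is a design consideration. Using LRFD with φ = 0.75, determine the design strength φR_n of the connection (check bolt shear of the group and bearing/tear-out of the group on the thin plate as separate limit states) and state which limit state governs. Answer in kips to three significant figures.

Bolt shear: A_b = π·1.125²/4 = 0.994 in²; R_n = 54 × 0.994 × 6 × 1 = 322.1 kips → 0.75 × 322.1 = 242 kips.
Bearing (1.2 l_c t F_u ≤ 2.4 d t F_u): upper limit = 2.4·1.125·0.3125·58 = 48.94 kips.
  Edge l_c = 2.375 − 1.25/2 = 1.75 → r_n = 38.06 kips; interior l_c = 4 − 1.25 = 2.75 → r_n = 48.94 kips.
  R_n,bearing = 2·38.06 + 4·48.94 = 271.9 kips → 0.75 × 271.9 = 204 kips.
Bearing governs: 204 kips.

204 kips (bearing governs)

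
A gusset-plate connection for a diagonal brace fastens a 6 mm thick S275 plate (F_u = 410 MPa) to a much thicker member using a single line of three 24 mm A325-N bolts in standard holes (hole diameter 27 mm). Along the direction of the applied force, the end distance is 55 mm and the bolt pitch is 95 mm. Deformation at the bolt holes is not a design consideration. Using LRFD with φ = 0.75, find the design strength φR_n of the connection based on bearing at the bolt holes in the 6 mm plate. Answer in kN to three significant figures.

Per bolt r_n = 1.5 l_c t F_u ≤ 3.0 d t F_u; upper limit = 3.0 × 24 × 6 × 410 / 1000 = 177.1 kN.
Edge bolt: l_c = 55 − 27/2 = 41.5 mm → 1.5 × 41.5 × 6 × 410 / 1000 = 153.1 → r_n = 153.1 kN.
Interior bolts: l_c = 95 − 27 = 68 mm → 1.5 × 68 × 6 × 410 / 1000 = 250.9 → r_n = 177.1 kN.
R_n = 1 × 153.1 + 2 × 177.1 = 507.4 kN.
Design strength φR_n = 0.75 × 507.4 = 381 kN.

381 kN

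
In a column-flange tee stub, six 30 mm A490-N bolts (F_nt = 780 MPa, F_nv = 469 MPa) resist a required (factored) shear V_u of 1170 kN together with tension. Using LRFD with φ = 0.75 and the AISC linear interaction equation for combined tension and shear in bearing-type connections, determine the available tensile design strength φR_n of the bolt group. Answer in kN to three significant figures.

A_b = π·30²/4 = 706.9 mm²; f_rv = 1170 × 1000 / (6 × 706.9) = 275.9 MPa.
F'_nt = 1.3 F_nt − (F_nt / φF_nv) f_rv = 1.3·780 − (780/(0.75·469))·275.9 = 402.3 MPa, capped at F_nt → F'_nt = 402.3 MPa.
R_n = F'_nt · A_b · n = 402.3 × 706.9 × 6 / 1000 = 1706 kN.
Design strength φR_n = 0.75 × 1706 = 1280 kN.

1280 kN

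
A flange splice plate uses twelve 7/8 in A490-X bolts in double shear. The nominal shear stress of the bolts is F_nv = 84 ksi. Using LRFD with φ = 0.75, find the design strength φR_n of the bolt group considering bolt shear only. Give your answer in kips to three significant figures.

909 kips

A_b = π × 0.875² / 4 = 0.6013 in².
R_n = F_nv · A_b · n · n_s = 84 × 0.6013 × 12 × 2 = 1212 kips.
Design strength φR_n = 0.75 × 1212 = 909 kips.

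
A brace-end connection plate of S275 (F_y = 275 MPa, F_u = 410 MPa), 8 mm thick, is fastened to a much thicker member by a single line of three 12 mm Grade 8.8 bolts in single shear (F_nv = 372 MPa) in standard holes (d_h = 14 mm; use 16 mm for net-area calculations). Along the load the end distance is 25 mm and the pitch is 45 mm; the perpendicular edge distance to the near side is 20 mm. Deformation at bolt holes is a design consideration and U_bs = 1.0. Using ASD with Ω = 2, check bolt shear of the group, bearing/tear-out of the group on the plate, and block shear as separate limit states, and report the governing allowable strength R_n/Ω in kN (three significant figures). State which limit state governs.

63.1 kN (bolt shear governs)

Bolt shear: A_b = π·12²/4 = 113.1 mm²; R_n = 372 × 113.1 × 3 × 1 / 1000 = 126.2 kN → 126.2 / 2 = 63.1 kN.
Bearing: edge l_c = 18, r_n = 70.85 kN; interior l_c = 31, r_n = 94.46 kN; R_n = 70.85 + 2·94.46 = 259.8 kN → 130 kN.
Block shear: A_gv = 920, A_nv = 600, A_nt = 96 mm²; R_n = min(0.6F_uA_nv, 0.6F_yA_gv) + U_bs·F_u·A_nt = 187 kN → 93.5 kN.
Bolt shear governs: 63.1 kN.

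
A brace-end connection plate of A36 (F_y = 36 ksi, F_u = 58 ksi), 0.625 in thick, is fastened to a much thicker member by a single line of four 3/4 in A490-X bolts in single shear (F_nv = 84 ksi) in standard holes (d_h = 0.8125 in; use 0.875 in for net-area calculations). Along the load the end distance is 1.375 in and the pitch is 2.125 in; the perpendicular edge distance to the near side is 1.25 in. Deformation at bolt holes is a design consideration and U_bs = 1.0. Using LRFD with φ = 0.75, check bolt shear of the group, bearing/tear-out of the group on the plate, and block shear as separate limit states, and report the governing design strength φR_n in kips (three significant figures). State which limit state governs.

98.6 kips (block shear governs)

Bolt shear: A_b = π·0.75²/4 = 0.4418 in²; R_n = 84 × 0.4418 × 4 × 1 = 148.4 kips → 0.75 × 148.4 = 111 kips.
Bearing: edge l_c = 0.9688, r_n = 42.14 kips; interior l_c = 1.312, r_n = 57.09 kips; R_n = 42.14 + 3·57.09 = 213.4 kips → 160 kips.
Block shear: A_gv = 4.844, A_nv = 2.93, A_nt = 0.5078 in²; R_n = min(0.6F_uA_nv, 0.6F_yA_gv) + U_bs·F_u·A_nt = 131.4 kips → 98.6 kips.
Block shear governs: 98.6 kips.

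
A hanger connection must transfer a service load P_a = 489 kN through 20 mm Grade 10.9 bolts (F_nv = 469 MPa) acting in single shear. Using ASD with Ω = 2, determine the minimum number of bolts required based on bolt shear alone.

A_b = π·20²/4 = 314.2 mm².
Per-bolt allowable strength R_n/Ω = 469 × 314.2 × 1 / 1000 / 2 = 73.67 kN.
n ≥ 489 / 73.67 = 6.638 → use 7 bolts.

7 bolts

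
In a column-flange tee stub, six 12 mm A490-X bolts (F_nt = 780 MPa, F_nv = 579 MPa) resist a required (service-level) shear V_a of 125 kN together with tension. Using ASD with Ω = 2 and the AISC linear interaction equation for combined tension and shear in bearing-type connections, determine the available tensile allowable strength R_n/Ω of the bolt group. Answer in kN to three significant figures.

A_b = π·12²/4 = 113.1 mm²; f_rv = 125 × 1000 / (6 × 113.1) = 184.2 MPa.
F'_nt = 1.3 F_nt − (Ω F_nt / F_nv) f_rv = 1.3·780 − (2·780/579)·184.2 = 517.7 MPa, capped at F_nt → F'_nt = 517.7 MPa.
R_n = F'_nt · A_b · n = 517.7 × 113.1 × 6 / 1000 = 351.3 kN.
Allowable strength R_n/Ω = 351.3 / 2 = 176 kN.

176 kN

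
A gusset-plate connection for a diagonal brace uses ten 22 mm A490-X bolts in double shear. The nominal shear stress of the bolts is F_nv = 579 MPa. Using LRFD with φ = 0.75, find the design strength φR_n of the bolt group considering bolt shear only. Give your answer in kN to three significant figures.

A_b = π × 22² / 4 = 380.1 mm².
R_n = F_nv · A_b · n · n_s = 579 × 380.1 × 10 × 2 / 1000 = 4402 kN.
Design strength φR_n = 0.75 × 4402 = 3300 kN.

3300 kN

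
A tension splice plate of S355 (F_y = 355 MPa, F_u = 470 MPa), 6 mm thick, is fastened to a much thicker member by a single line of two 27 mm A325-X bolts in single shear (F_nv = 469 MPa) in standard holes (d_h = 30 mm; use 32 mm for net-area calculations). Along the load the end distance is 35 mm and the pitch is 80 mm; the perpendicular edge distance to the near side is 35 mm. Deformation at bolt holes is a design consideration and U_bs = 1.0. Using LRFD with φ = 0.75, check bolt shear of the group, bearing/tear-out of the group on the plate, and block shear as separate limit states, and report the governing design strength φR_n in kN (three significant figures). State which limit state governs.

125 kN (block shear governs)

Bolt shear: A_b = π·27²/4 = 572.6 mm²; R_n = 469 × 572.6 × 2 × 1 / 1000 = 537.1 kN → 0.75 × 537.1 = 403 kN.
Bearing: edge l_c = 20, r_n = 67.68 kN; interior l_c = 50, r_n = 169.2 kN; R_n = 67.68 + 1·169.2 = 236.9 kN → 178 kN.
Block shear: A_gv = 690, A_nv = 402, A_nt = 114 mm²; R_n = min(0.6F_uA_nv, 0.6F_yA_gv) + U_bs·F_u·A_nt = 166.9 kN → 125 kN.
Block shear governs: 125 kN.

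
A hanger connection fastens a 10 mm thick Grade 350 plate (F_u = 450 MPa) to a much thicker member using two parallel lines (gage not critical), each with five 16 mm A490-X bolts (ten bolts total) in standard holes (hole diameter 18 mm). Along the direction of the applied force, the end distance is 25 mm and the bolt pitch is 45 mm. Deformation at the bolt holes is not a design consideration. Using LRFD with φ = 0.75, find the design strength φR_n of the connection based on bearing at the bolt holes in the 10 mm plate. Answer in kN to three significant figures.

1260 kN

Per bolt r_n = 1.5 l_c t F_u ≤ 3.0 d t F_u; upper limit = 3.0 × 16 × 10 × 450 / 1000 = 216 kN.
Edge bolt: l_c = 25 − 18/2 = 16 mm → 1.5 × 16 × 10 × 450 / 1000 = 108 → r_n = 108 kN.
Interior bolts: l_c = 45 − 18 = 27 mm → 1.5 × 27 × 10 × 450 / 1000 = 182.2 → r_n = 182.2 kN.
R_n = 2 × 108 + 8 × 182.2 = 1674 kN.
Design strength φR_n = 0.75 × 1674 = 1260 kN.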